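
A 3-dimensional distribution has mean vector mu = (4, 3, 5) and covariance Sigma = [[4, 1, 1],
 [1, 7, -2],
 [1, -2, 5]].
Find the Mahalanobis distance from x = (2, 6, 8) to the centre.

Step 1 — centre the observation: (x - mu) = (-2, 3, 3).

Step 2 — invert Sigma (cofactor / det for 3×3, or solve directly):
  Sigma^{-1} = [[0.287, -0.0648, -0.0833],
 [-0.0648, 0.1759, 0.0833],
 [-0.0833, 0.0833, 0.25]].

Step 3 — form the quadratic (x - mu)^T · Sigma^{-1} · (x - mu):
  Sigma^{-1} · (x - mu) = (-1.0185, 0.9074, 1.1667).
  (x - mu)^T · [Sigma^{-1} · (x - mu)] = (-2)·(-1.0185) + (3)·(0.9074) + (3)·(1.1667) = 8.2593.

Step 4 — take square root: d = √(8.2593) ≈ 2.8739.

d(x, mu) = √(8.2593) ≈ 2.8739


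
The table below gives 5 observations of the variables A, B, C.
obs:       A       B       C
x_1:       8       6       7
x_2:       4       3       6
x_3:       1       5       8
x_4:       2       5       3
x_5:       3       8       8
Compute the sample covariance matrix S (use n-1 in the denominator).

Step 1 — column means:
  mean(A) = (8 + 4 + 1 + 2 + 3) / 5 = 18/5 = 3.6
  mean(B) = (6 + 3 + 5 + 5 + 8) / 5 = 27/5 = 5.4
  mean(C) = (7 + 6 + 8 + 3 + 8) / 5 = 32/5 = 6.4

Step 2 — sample covariance S[i,j] = (1/(n-1)) · Σ_k (x_{k,i} - mean_i) · (x_{k,j} - mean_j), with n-1 = 4.
  S[A,A] = ((4.4)·(4.4) + (0.4)·(0.4) + (-2.6)·(-2.6) + (-1.6)·(-1.6) + (-0.6)·(-0.6)) / 4 = 29.2/4 = 7.3
  S[A,B] = ((4.4)·(0.6) + (0.4)·(-2.4) + (-2.6)·(-0.4) + (-1.6)·(-0.4) + (-0.6)·(2.6)) / 4 = 1.8/4 = 0.45
  S[A,C] = ((4.4)·(0.6) + (0.4)·(-0.4) + (-2.6)·(1.6) + (-1.6)·(-3.4) + (-0.6)·(1.6)) / 4 = 2.8/4 = 0.7
  S[B,B] = ((0.6)·(0.6) + (-2.4)·(-2.4) + (-0.4)·(-0.4) + (-0.4)·(-0.4) + (2.6)·(2.6)) / 4 = 13.2/4 = 3.3
  S[B,C] = ((0.6)·(0.6) + (-2.4)·(-0.4) + (-0.4)·(1.6) + (-0.4)·(-3.4) + (2.6)·(1.6)) / 4 = 6.2/4 = 1.55
  S[C,C] = ((0.6)·(0.6) + (-0.4)·(-0.4) + (1.6)·(1.6) + (-3.4)·(-3.4) + (1.6)·(1.6)) / 4 = 17.2/4 = 4.3

S is symmetric (S[j,i] = S[i,j]). Assembling:

S = [[7.3, 0.45, 0.7],
 [0.45, 3.3, 1.55],
 [0.7, 1.55, 4.3]]


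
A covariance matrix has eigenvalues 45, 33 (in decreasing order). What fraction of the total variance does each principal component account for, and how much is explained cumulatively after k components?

Step 1 — total variance = trace(Sigma) = Σ λ_i = 45 + 33 = 78.

Step 2 — fraction explained by component i = λ_i / Σ λ:
  PC1: 45/78 = 0.5769
  PC2: 33/78 = 0.4231

Step 3 — cumulative fraction after k components = (λ_1 + ... + λ_k) / Σ λ:
  k = 1: 45/78 = 0.5769
  k = 2: (45 + 33)/78 = 78/78 = 1

Summary (fraction, with percent):

explained: PC1 0.5769 (57.69%), PC2 0.4231 (42.31%);  cumulative: 0.5769, 1


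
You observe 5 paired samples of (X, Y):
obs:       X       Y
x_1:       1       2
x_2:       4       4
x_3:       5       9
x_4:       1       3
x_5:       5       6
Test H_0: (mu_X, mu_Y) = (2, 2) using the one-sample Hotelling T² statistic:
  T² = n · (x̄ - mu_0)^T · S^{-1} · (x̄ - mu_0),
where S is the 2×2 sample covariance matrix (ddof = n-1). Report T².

Step 1 — sample mean vector:
  mean(X) = (1 + 4 + 5 + 1 + 5) / 5 = 16/5 = 3.2
  mean(Y) = (2 + 4 + 9 + 3 + 6) / 5 = 24/5 = 4.8
  x̄ = (3.2, 4.8),  deviation x̄ - mu_0 = (3.2, 4.8) - (2, 2) = (1.2, 2.8).

Step 2 — sample covariance matrix, S[i,j] = (1/(n-1)) · Σ_k (x_{k,i} - mean_i) · (x_{k,j} - mean_j), divisor n-1 = 4:
  S[X,X] = ((-2.2)·(-2.2) + (0.8)·(0.8) + (1.8)·(1.8) + (-2.2)·(-2.2) + (1.8)·(1.8)) / 4 = 16.8/4 = 4.2
  S[X,Y] = ((-2.2)·(-2.8) + (0.8)·(-0.8) + (1.8)·(4.2) + (-2.2)·(-1.8) + (1.8)·(1.2)) / 4 = 19.2/4 = 4.8
  S[Y,Y] = ((-2.8)·(-2.8) + (-0.8)·(-0.8) + (4.2)·(4.2) + (-1.8)·(-1.8) + (1.2)·(1.2)) / 4 = 30.8/4 = 7.7
  S = [[4.2, 4.8],
 [4.8, 7.7]].

Step 3 — invert S. det(S) = 4.2·7.7 - (4.8)² = 9.3.
  S^{-1} = (1/det) · [[d, -b], [-b, a]] = [[0.828, -0.5161],
 [-0.5161, 0.4516]].

Step 4 — quadratic form (x̄ - mu_0)^T · S^{-1} · (x̄ - mu_0):
  S^{-1} · (x̄ - mu_0) = (-0.4516, 0.6452),
  (x̄ - mu_0)^T · [...] = (1.2)·(-0.4516) + (2.8)·(0.6452) = 1.2645.

Step 5 — scale by n: T² = 5 · 1.2645 = 6.3226.

T² ≈ 6.3226


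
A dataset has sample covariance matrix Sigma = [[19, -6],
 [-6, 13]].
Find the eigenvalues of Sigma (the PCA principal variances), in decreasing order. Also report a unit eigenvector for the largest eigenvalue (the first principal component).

Step 1 — characteristic polynomial of 2×2 Sigma:
  det(Sigma - λI) = λ² - trace · λ + det = 0.
  trace = 19 + 13 = 32, det = 19·13 - (-6)² = 211.
Step 2 — discriminant:
  Δ = trace² - 4·det = 1024 - 844 = 180.
Step 3 — eigenvalues:
  λ = (trace ± √Δ)/2 = (32 ± 13.4164)/2,
  λ_1 = 22.7082,  λ_2 = 9.2918.

Step 4 — unit eigenvector for λ_1: solve (Sigma - λ_1 I)v = 0. First row:
  (19 - 22.7082)·v_x + (-6)·v_y = 0, i.e. (-3.7082)·v_x + (-6)·v_y = 0,
  so v ∝ (b, λ_1 - a) = (-6, 3.7082); multiply by -1 so the first entry is positive: u = (6, -3.7082).
  ||u|| = √((6)² + (-3.7082)²) = √(49.7508) ≈ 7.0534,
  v_1 = u/||u|| ≈ (0.8507, -0.5257) (||v_1|| = 1).

λ_1 = 22.7082,  λ_2 = 9.2918;  v_1 ≈ (0.8507, -0.5257)


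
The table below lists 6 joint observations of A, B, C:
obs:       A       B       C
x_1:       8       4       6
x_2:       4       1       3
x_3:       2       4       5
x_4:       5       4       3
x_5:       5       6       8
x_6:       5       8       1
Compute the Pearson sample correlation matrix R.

Step 1 — column means:
  mean(A) = (8 + 4 + 2 + 5 + 5 + 5) / 6 = 29/6 = 4.8333
  mean(B) = (4 + 1 + 4 + 4 + 6 + 8) / 6 = 27/6 = 4.5
  mean(C) = (6 + 3 + 5 + 3 + 8 + 1) / 6 = 26/6 = 4.3333

Step 2 — sample variances and covariances s[i,j] = (1/(n-1)) · Σ_k (x_{k,i} - mean_i) · (x_{k,j} - mean_j), with n-1 = 5:
  s[A,A] = ((3.1667)·(3.1667) + (-0.8333)·(-0.8333) + (-2.8333)·(-2.8333) + (0.1667)·(0.1667) + (0.1667)·(0.1667) + (0.1667)·(0.1667)) / 5 = 18.8333/5 = 3.7667
  s[A,B] = ((3.1667)·(-0.5) + (-0.8333)·(-3.5) + (-2.8333)·(-0.5) + (0.1667)·(-0.5) + (0.1667)·(1.5) + (0.1667)·(3.5)) / 5 = 3.5/5 = 0.7
  s[A,C] = ((3.1667)·(1.6667) + (-0.8333)·(-1.3333) + (-2.8333)·(0.6667) + (0.1667)·(-1.3333) + (0.1667)·(3.6667) + (0.1667)·(-3.3333)) / 5 = 4.3333/5 = 0.8667
  s[B,B] = ((-0.5)·(-0.5) + (-3.5)·(-3.5) + (-0.5)·(-0.5) + (-0.5)·(-0.5) + (1.5)·(1.5) + (3.5)·(3.5)) / 5 = 27.5/5 = 5.5
  s[B,C] = ((-0.5)·(1.6667) + (-3.5)·(-1.3333) + (-0.5)·(0.6667) + (-0.5)·(-1.3333) + (1.5)·(3.6667) + (3.5)·(-3.3333)) / 5 = -2/5 = -0.4
  s[C,C] = ((1.6667)·(1.6667) + (-1.3333)·(-1.3333) + (0.6667)·(0.6667) + (-1.3333)·(-1.3333) + (3.6667)·(3.6667) + (-3.3333)·(-3.3333)) / 5 = 31.3333/5 = 6.2667
  Sample standard deviations s_i = √(s[i,i]):
  s(A) = √(3.7667) = 1.9408
  s(B) = √(5.5) = 2.3452
  s(C) = √(6.2667) = 2.5033

Step 3 — r_{ij} = s_{ij} / (s_i · s_j):
  r[A,A] = 1 (diagonal).
  r[A,B] = 0.7 / (1.9408 · 2.3452) = 0.7 / 4.5516 = 0.1538
  r[A,C] = 0.8667 / (1.9408 · 2.5033) = 0.8667 / 4.8584 = 0.1784
  r[B,B] = 1 (diagonal).
  r[B,C] = -0.4 / (2.3452 · 2.5033) = -0.4 / 5.8708 = -0.0681
  r[C,C] = 1 (diagonal).

R is symmetric with unit diagonal. Assembling:

R = [[1, 0.1538, 0.1784],
 [0.1538, 1, -0.0681],
 [0.1784, -0.0681, 1]]


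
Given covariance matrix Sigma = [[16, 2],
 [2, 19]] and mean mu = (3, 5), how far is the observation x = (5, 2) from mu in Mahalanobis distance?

Step 1 — centre the observation: (x - mu) = (2, -3).

Step 2 — invert Sigma. det(Sigma) = 16·19 - (2)² = 300.
  Sigma^{-1} = (1/det) · [[d, -b], [-b, a]] = [[0.0633, -0.0067],
 [-0.0067, 0.0533]].

Step 3 — form the quadratic (x - mu)^T · Sigma^{-1} · (x - mu):
  Sigma^{-1} · (x - mu) = (0.1467, -0.1733).
  (x - mu)^T · [Sigma^{-1} · (x - mu)] = (2)·(0.1467) + (-3)·(-0.1733) = 0.8133.

Step 4 — take square root: d = √(0.8133) ≈ 0.9018.

d(x, mu) = √(0.8133) ≈ 0.9018


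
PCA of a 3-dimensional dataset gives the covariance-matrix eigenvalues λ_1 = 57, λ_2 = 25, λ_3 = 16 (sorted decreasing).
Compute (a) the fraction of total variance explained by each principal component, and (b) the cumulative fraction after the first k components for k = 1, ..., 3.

Step 1 — total variance = trace(Sigma) = Σ λ_i = 57 + 25 + 16 = 98.

Step 2 — fraction explained by component i = λ_i / Σ λ:
  PC1: 57/98 = 0.5816
  PC2: 25/98 = 0.2551
  PC3: 16/98 = 0.1633

Step 3 — cumulative fraction after k components = (λ_1 + ... + λ_k) / Σ λ:
  k = 1: 57/98 = 0.5816
  k = 2: (57 + 25)/98 = 82/98 = 0.8367
  k = 3: (57 + 25 + 16)/98 = 98/98 = 1

Summary (fraction, with percent):

explained: PC1 0.5816 (58.16%), PC2 0.2551 (25.51%), PC3 0.1633 (16.33%);  cumulative: 0.5816, 0.8367, 1


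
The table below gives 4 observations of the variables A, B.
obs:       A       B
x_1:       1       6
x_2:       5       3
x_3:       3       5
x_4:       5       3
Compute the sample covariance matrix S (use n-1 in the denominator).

Step 1 — column means:
  mean(A) = (1 + 5 + 3 + 5) / 4 = 14/4 = 3.5
  mean(B) = (6 + 3 + 5 + 3) / 4 = 17/4 = 4.25

Step 2 — sample covariance S[i,j] = (1/(n-1)) · Σ_k (x_{k,i} - mean_i) · (x_{k,j} - mean_j), with n-1 = 3.
  S[A,A] = ((-2.5)·(-2.5) + (1.5)·(1.5) + (-0.5)·(-0.5) + (1.5)·(1.5)) / 3 = 11/3 = 3.6667
  S[A,B] = ((-2.5)·(1.75) + (1.5)·(-1.25) + (-0.5)·(0.75) + (1.5)·(-1.25)) / 3 = -8.5/3 = -2.8333
  S[B,B] = ((1.75)·(1.75) + (-1.25)·(-1.25) + (0.75)·(0.75) + (-1.25)·(-1.25)) / 3 = 6.75/3 = 2.25

S is symmetric (S[j,i] = S[i,j]). Assembling:

S = [[3.6667, -2.8333],
 [-2.8333, 2.25]]


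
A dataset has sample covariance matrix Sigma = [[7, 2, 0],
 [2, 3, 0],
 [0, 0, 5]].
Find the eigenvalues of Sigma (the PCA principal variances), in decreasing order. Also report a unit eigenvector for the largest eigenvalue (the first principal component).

Step 1 — characteristic polynomial p(λ) = det(λI - Sigma) = λ³ - tr·λ² + c_1·λ - det, where tr = trace, c_1 = sum of the principal 2×2 minors, det = det(Sigma):
  tr = 7 + 3 + 5 = 15,
  c_1 = (7·3 - (2)²) + (7·5 - (0)²) + (3·5 - (0)²) = 17 + 35 + 15 = 67,
  det = 7·(3·5 - (0)²) - (2)·((2)·5 - (0)·(0)) + (0)·((2)·(0) - 3·(0)) = 7·(15) - (2)·(10) + (0)·(0) = 85.
  So p(λ) = λ³ - 15λ² + 67λ - 85.
Step 2 — look for an integer root (rational root theorem: any rational root is an integer divisor of 85). Testing λ = 5:
  p(5) = 125 - 375 + 335 - 85 = 0  ✓
  Dividing out (λ - 5): p(λ) = (λ - 5)(λ² - 10λ + 17).
Step 3 — remaining eigenvalues from the quadratic λ² - 10λ + 17 = 0:
  Δ = 10² - 4·17 = 100 - 68 = 32,  λ = (10 ± √32)/2 = (10 ± 5.6569)/2 ≈ 7.8284 or 2.1716.
  Sorted: λ_1 = 7.8284,  λ_2 = 5,  λ_3 = 2.1716  (check: sum = 15 = tr ✓).

Step 4 — unit eigenvector for λ_1 ≈ 7.8284: v spans the null space of (Sigma - λ_1 I), whose rows are
  r_1 = (-0.8284, 2, 0),  r_2 = (2, -4.8284, 0),  r_3 = (0, 0, -2.8284).
  v is orthogonal to every row, so take v ∝ r_1 × r_3 = ((2)·(-2.8284) - (0)·(0), (0)·(0) - (-0.8284)·(-2.8284), (-0.8284)·(0) - (2)·(0)) ≈ (-5.6569, -2.3431, 0).
  Rescale (multiply by -1 so the first nonzero entry is positive): u = (5.6569, 2.3431, 0).
  ||u|| = √((5.6569)² + (2.3431)² + (0)²) = √(37.4903) ≈ 6.1229,  v_1 = u/||u|| ≈ (0.9239, 0.3827, 0) (||v_1|| = 1).

λ_1 = 7.8284,  λ_2 = 5,  λ_3 = 2.1716;  v_1 ≈ (0.9239, 0.3827, 0)


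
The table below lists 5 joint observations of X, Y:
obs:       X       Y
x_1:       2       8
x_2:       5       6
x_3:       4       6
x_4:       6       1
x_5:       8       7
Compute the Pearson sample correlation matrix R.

Step 1 — column means:
  mean(X) = (2 + 5 + 4 + 6 + 8) / 5 = 25/5 = 5
  mean(Y) = (8 + 6 + 6 + 1 + 7) / 5 = 28/5 = 5.6

Step 2 — sample variances and covariances s[i,j] = (1/(n-1)) · Σ_k (x_{k,i} - mean_i) · (x_{k,j} - mean_j), with n-1 = 4:
  s[X,X] = ((-3)·(-3) + (0)·(0) + (-1)·(-1) + (1)·(1) + (3)·(3)) / 4 = 20/4 = 5
  s[X,Y] = ((-3)·(2.4) + (0)·(0.4) + (-1)·(0.4) + (1)·(-4.6) + (3)·(1.4)) / 4 = -8/4 = -2
  s[Y,Y] = ((2.4)·(2.4) + (0.4)·(0.4) + (0.4)·(0.4) + (-4.6)·(-4.6) + (1.4)·(1.4)) / 4 = 29.2/4 = 7.3
  Sample standard deviations s_i = √(s[i,i]):
  s(X) = √(5) = 2.2361
  s(Y) = √(7.3) = 2.7019

Step 3 — r_{ij} = s_{ij} / (s_i · s_j):
  r[X,X] = 1 (diagonal).
  r[X,Y] = -2 / (2.2361 · 2.7019) = -2 / 6.0415 = -0.331
  r[Y,Y] = 1 (diagonal).

R is symmetric with unit diagonal. Assembling:

R = [[1, -0.331],
 [-0.331, 1]]


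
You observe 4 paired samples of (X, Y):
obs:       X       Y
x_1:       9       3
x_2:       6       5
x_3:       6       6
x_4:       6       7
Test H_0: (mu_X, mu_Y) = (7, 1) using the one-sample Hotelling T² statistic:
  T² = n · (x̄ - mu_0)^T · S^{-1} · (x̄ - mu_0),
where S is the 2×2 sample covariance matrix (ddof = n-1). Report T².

Step 1 — sample mean vector:
  mean(X) = (9 + 6 + 6 + 6) / 4 = 27/4 = 6.75
  mean(Y) = (3 + 5 + 6 + 7) / 4 = 21/4 = 5.25
  x̄ = (6.75, 5.25),  deviation x̄ - mu_0 = (6.75, 5.25) - (7, 1) = (-0.25, 4.25).

Step 2 — sample covariance matrix, S[i,j] = (1/(n-1)) · Σ_k (x_{k,i} - mean_i) · (x_{k,j} - mean_j), divisor n-1 = 3:
  S[X,X] = ((2.25)·(2.25) + (-0.75)·(-0.75) + (-0.75)·(-0.75) + (-0.75)·(-0.75)) / 3 = 6.75/3 = 2.25
  S[X,Y] = ((2.25)·(-2.25) + (-0.75)·(-0.25) + (-0.75)·(0.75) + (-0.75)·(1.75)) / 3 = -6.75/3 = -2.25
  S[Y,Y] = ((-2.25)·(-2.25) + (-0.25)·(-0.25) + (0.75)·(0.75) + (1.75)·(1.75)) / 3 = 8.75/3 = 2.9167
  S = [[2.25, -2.25],
 [-2.25, 2.9167]].

Step 3 — invert S. det(S) = 2.25·2.9167 - (-2.25)² = 1.5.
  S^{-1} = (1/det) · [[d, -b], [-b, a]] = [[1.9444, 1.5],
 [1.5, 1.5]].

Step 4 — quadratic form (x̄ - mu_0)^T · S^{-1} · (x̄ - mu_0):
  S^{-1} · (x̄ - mu_0) = (5.8889, 6),
  (x̄ - mu_0)^T · [...] = (-0.25)·(5.8889) + (4.25)·(6) = 24.0278.

Step 5 — scale by n: T² = 4 · 24.0278 = 96.1111.

T² ≈ 96.1111


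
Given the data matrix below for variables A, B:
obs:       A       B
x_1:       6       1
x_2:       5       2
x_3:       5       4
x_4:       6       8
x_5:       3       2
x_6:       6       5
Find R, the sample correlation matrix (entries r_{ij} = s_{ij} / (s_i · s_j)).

Step 1 — column means:
  mean(A) = (6 + 5 + 5 + 6 + 3 + 6) / 6 = 31/6 = 5.1667
  mean(B) = (1 + 2 + 4 + 8 + 2 + 5) / 6 = 22/6 = 3.6667

Step 2 — sample variances and covariances s[i,j] = (1/(n-1)) · Σ_k (x_{k,i} - mean_i) · (x_{k,j} - mean_j), with n-1 = 5:
  s[A,A] = ((0.8333)·(0.8333) + (-0.1667)·(-0.1667) + (-0.1667)·(-0.1667) + (0.8333)·(0.8333) + (-2.1667)·(-2.1667) + (0.8333)·(0.8333)) / 5 = 6.8333/5 = 1.3667
  s[A,B] = ((0.8333)·(-2.6667) + (-0.1667)·(-1.6667) + (-0.1667)·(0.3333) + (0.8333)·(4.3333) + (-2.1667)·(-1.6667) + (0.8333)·(1.3333)) / 5 = 6.3333/5 = 1.2667
  s[B,B] = ((-2.6667)·(-2.6667) + (-1.6667)·(-1.6667) + (0.3333)·(0.3333) + (4.3333)·(4.3333) + (-1.6667)·(-1.6667) + (1.3333)·(1.3333)) / 5 = 33.3333/5 = 6.6667
  Sample standard deviations s_i = √(s[i,i]):
  s(A) = √(1.3667) = 1.169
  s(B) = √(6.6667) = 2.582

Step 3 — r_{ij} = s_{ij} / (s_i · s_j):
  r[A,A] = 1 (diagonal).
  r[A,B] = 1.2667 / (1.169 · 2.582) = 1.2667 / 3.0185 = 0.4196
  r[B,B] = 1 (diagonal).

R is symmetric with unit diagonal. Assembling:

R = [[1, 0.4196],
 [0.4196, 1]]


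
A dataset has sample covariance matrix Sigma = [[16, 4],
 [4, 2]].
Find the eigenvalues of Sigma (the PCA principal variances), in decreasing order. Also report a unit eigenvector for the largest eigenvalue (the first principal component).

Step 1 — characteristic polynomial of 2×2 Sigma:
  det(Sigma - λI) = λ² - trace · λ + det = 0.
  trace = 16 + 2 = 18, det = 16·2 - (4)² = 16.
Step 2 — discriminant:
  Δ = trace² - 4·det = 324 - 64 = 260.
Step 3 — eigenvalues:
  λ = (trace ± √Δ)/2 = (18 ± 16.1245)/2,
  λ_1 = 17.0623,  λ_2 = 0.9377.

Step 4 — unit eigenvector for λ_1: solve (Sigma - λ_1 I)v = 0. First row:
  (16 - 17.0623)·v_x + (4)·v_y = 0, i.e. (-1.0623)·v_x + (4)·v_y = 0,
  so v ∝ (b, λ_1 - a) = (4, 1.0623) = u.
  ||u|| = √((4)² + (1.0623)²) = √(17.1284) ≈ 4.1386,
  v_1 = u/||u|| ≈ (0.9665, 0.2567) (||v_1|| = 1).

λ_1 = 17.0623,  λ_2 = 0.9377;  v_1 ≈ (0.9665, 0.2567)


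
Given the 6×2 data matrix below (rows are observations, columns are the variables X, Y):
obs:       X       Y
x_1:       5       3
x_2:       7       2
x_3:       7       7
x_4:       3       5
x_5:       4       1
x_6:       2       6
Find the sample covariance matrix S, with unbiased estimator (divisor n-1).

Step 1 — column means:
  mean(X) = (5 + 7 + 7 + 3 + 4 + 2) / 6 = 28/6 = 4.6667
  mean(Y) = (3 + 2 + 7 + 5 + 1 + 6) / 6 = 24/6 = 4

Step 2 — sample covariance S[i,j] = (1/(n-1)) · Σ_k (x_{k,i} - mean_i) · (x_{k,j} - mean_j), with n-1 = 5.
  S[X,X] = ((0.3333)·(0.3333) + (2.3333)·(2.3333) + (2.3333)·(2.3333) + (-1.6667)·(-1.6667) + (-0.6667)·(-0.6667) + (-2.6667)·(-2.6667)) / 5 = 21.3333/5 = 4.2667
  S[X,Y] = ((0.3333)·(-1) + (2.3333)·(-2) + (2.3333)·(3) + (-1.6667)·(1) + (-0.6667)·(-3) + (-2.6667)·(2)) / 5 = -3/5 = -0.6
  S[Y,Y] = ((-1)·(-1) + (-2)·(-2) + (3)·(3) + (1)·(1) + (-3)·(-3) + (2)·(2)) / 5 = 28/5 = 5.6

S is symmetric (S[j,i] = S[i,j]). Assembling:

S = [[4.2667, -0.6],
 [-0.6, 5.6]]


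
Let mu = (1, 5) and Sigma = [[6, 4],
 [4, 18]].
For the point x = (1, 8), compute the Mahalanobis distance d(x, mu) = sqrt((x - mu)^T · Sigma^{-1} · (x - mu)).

Step 1 — centre the observation: (x - mu) = (0, 3).

Step 2 — invert Sigma. det(Sigma) = 6·18 - (4)² = 92.
  Sigma^{-1} = (1/det) · [[d, -b], [-b, a]] = [[0.1957, -0.0435],
 [-0.0435, 0.0652]].

Step 3 — form the quadratic (x - mu)^T · Sigma^{-1} · (x - mu):
  Sigma^{-1} · (x - mu) = (-0.1304, 0.1957).
  (x - mu)^T · [Sigma^{-1} · (x - mu)] = (0)·(-0.1304) + (3)·(0.1957) = 0.587.

Step 4 — take square root: d = √(0.587) ≈ 0.7661.

d(x, mu) = √(0.587) ≈ 0.7661


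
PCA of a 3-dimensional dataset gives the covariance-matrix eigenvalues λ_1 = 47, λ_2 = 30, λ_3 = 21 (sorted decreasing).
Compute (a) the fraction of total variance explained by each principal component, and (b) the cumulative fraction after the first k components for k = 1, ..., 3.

Step 1 — total variance = trace(Sigma) = Σ λ_i = 47 + 30 + 21 = 98.

Step 2 — fraction explained by component i = λ_i / Σ λ:
  PC1: 47/98 = 0.4796
  PC2: 30/98 = 0.3061
  PC3: 21/98 = 0.2143

Step 3 — cumulative fraction after k components = (λ_1 + ... + λ_k) / Σ λ:
  k = 1: 47/98 = 0.4796
  k = 2: (47 + 30)/98 = 77/98 = 0.7857
  k = 3: (47 + 30 + 21)/98 = 98/98 = 1

Summary (fraction, with percent):

explained: PC1 0.4796 (47.96%), PC2 0.3061 (30.61%), PC3 0.2143 (21.43%);  cumulative: 0.4796, 0.7857, 1


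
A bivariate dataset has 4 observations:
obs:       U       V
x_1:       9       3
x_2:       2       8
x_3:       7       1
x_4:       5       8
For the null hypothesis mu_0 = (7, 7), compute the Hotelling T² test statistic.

Step 1 — sample mean vector:
  mean(U) = (9 + 2 + 7 + 5) / 4 = 23/4 = 5.75
  mean(V) = (3 + 8 + 1 + 8) / 4 = 20/4 = 5
  x̄ = (5.75, 5),  deviation x̄ - mu_0 = (5.75, 5) - (7, 7) = (-1.25, -2).

Step 2 — sample covariance matrix, S[i,j] = (1/(n-1)) · Σ_k (x_{k,i} - mean_i) · (x_{k,j} - mean_j), divisor n-1 = 3:
  S[U,U] = ((3.25)·(3.25) + (-3.75)·(-3.75) + (1.25)·(1.25) + (-0.75)·(-0.75)) / 3 = 26.75/3 = 8.9167
  S[U,V] = ((3.25)·(-2) + (-3.75)·(3) + (1.25)·(-4) + (-0.75)·(3)) / 3 = -25/3 = -8.3333
  S[V,V] = ((-2)·(-2) + (3)·(3) + (-4)·(-4) + (3)·(3)) / 3 = 38/3 = 12.6667
  S = [[8.9167, -8.3333],
 [-8.3333, 12.6667]].

Step 3 — invert S. det(S) = 8.9167·12.6667 - (-8.3333)² = 43.5.
  S^{-1} = (1/det) · [[d, -b], [-b, a]] = [[0.2912, 0.1916],
 [0.1916, 0.205]].

Step 4 — quadratic form (x̄ - mu_0)^T · S^{-1} · (x̄ - mu_0):
  S^{-1} · (x̄ - mu_0) = (-0.7471, -0.6494),
  (x̄ - mu_0)^T · [...] = (-1.25)·(-0.7471) + (-2)·(-0.6494) = 2.2328.

Step 5 — scale by n: T² = 4 · 2.2328 = 8.931.

T² ≈ 8.931


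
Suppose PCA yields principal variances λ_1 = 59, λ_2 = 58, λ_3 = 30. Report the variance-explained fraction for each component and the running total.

Step 1 — total variance = trace(Sigma) = Σ λ_i = 59 + 58 + 30 = 147.

Step 2 — fraction explained by component i = λ_i / Σ λ:
  PC1: 59/147 = 0.4014
  PC2: 58/147 = 0.3946
  PC3: 30/147 = 0.2041

Step 3 — cumulative fraction after k components = (λ_1 + ... + λ_k) / Σ λ:
  k = 1: 59/147 = 0.4014
  k = 2: (59 + 58)/147 = 117/147 = 0.7959
  k = 3: (59 + 58 + 30)/147 = 147/147 = 1

Summary (fraction, with percent):

explained: PC1 0.4014 (40.14%), PC2 0.3946 (39.46%), PC3 0.2041 (20.41%);  cumulative: 0.4014, 0.7959, 1


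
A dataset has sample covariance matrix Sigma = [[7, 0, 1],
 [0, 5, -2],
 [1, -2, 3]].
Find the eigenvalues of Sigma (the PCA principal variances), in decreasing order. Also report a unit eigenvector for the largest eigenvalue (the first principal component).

Step 1 — characteristic polynomial p(λ) = det(λI - Sigma) = λ³ - tr·λ² + c_1·λ - det, where tr = trace, c_1 = sum of the principal 2×2 minors, det = det(Sigma):
  tr = 7 + 5 + 3 = 15,
  c_1 = (7·5 - (0)²) + (7·3 - (1)²) + (5·3 - (-2)²) = 35 + 20 + 11 = 66,
  det = 7·(5·3 - (-2)²) - (0)·((0)·3 - (-2)·(1)) + (1)·((0)·(-2) - 5·(1)) = 7·(11) - (0)·(2) + (1)·(-5) = 72.
  So p(λ) = λ³ - 15λ² + 66λ - 72.
Step 2 — look for an integer root (rational root theorem: any rational root is an integer divisor of 72). Testing λ = 6:
  p(6) = 216 - 540 + 396 - 72 = 0  ✓
  Dividing out (λ - 6): p(λ) = (λ - 6)(λ² - 9λ + 12).
Step 3 — remaining eigenvalues from the quadratic λ² - 9λ + 12 = 0:
  Δ = 9² - 4·12 = 81 - 48 = 33,  λ = (9 ± √33)/2 = (9 ± 5.7446)/2 ≈ 7.3723 or 1.6277.
  Sorted: λ_1 = 7.3723,  λ_2 = 6,  λ_3 = 1.6277  (check: sum = 15 = tr ✓).

Step 4 — unit eigenvector for λ_1 ≈ 7.3723: v spans the null space of (Sigma - λ_1 I), whose rows are
  r_1 = (-0.3723, 0, 1),  r_2 = (0, -2.3723, -2),  r_3 = (1, -2, -4.3723).
  v is orthogonal to every row, so take v ∝ r_1 × r_2 = ((0)·(-2) - (1)·(-2.3723), (1)·(0) - (-0.3723)·(-2), (-0.3723)·(-2.3723) - (0)·(0)) ≈ (2.3723, -0.7446, 0.8832).
  Let u = (2.3723, -0.7446, 0.8832).
  ||u|| = √((2.3723)² + (-0.7446)² + (0.8832)²) = √(6.9621) ≈ 2.6386,  v_1 = u/||u|| ≈ (0.8991, -0.2822, 0.3347) (||v_1|| = 1).

λ_1 = 7.3723,  λ_2 = 6,  λ_3 = 1.6277;  v_1 ≈ (0.8991, -0.2822, 0.3347)


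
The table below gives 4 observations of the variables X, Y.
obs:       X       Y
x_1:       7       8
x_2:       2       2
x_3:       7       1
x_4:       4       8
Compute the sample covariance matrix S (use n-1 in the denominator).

Step 1 — column means:
  mean(X) = (7 + 2 + 7 + 4) / 4 = 20/4 = 5
  mean(Y) = (8 + 2 + 1 + 8) / 4 = 19/4 = 4.75

Step 2 — sample covariance S[i,j] = (1/(n-1)) · Σ_k (x_{k,i} - mean_i) · (x_{k,j} - mean_j), with n-1 = 3.
  S[X,X] = ((2)·(2) + (-3)·(-3) + (2)·(2) + (-1)·(-1)) / 3 = 18/3 = 6
  S[X,Y] = ((2)·(3.25) + (-3)·(-2.75) + (2)·(-3.75) + (-1)·(3.25)) / 3 = 4/3 = 1.3333
  S[Y,Y] = ((3.25)·(3.25) + (-2.75)·(-2.75) + (-3.75)·(-3.75) + (3.25)·(3.25)) / 3 = 42.75/3 = 14.25

S is symmetric (S[j,i] = S[i,j]). Assembling:

S = [[6, 1.3333],
 [1.3333, 14.25]]


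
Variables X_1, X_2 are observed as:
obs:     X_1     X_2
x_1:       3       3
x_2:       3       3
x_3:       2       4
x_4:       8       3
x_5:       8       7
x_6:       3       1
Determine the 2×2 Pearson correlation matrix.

Step 1 — column means:
  mean(X_1) = (3 + 3 + 2 + 8 + 8 + 3) / 6 = 27/6 = 4.5
  mean(X_2) = (3 + 3 + 4 + 3 + 7 + 1) / 6 = 21/6 = 3.5

Step 2 — sample variances and covariances s[i,j] = (1/(n-1)) · Σ_k (x_{k,i} - mean_i) · (x_{k,j} - mean_j), with n-1 = 5:
  s[X_1,X_1] = ((-1.5)·(-1.5) + (-1.5)·(-1.5) + (-2.5)·(-2.5) + (3.5)·(3.5) + (3.5)·(3.5) + (-1.5)·(-1.5)) / 5 = 37.5/5 = 7.5
  s[X_1,X_2] = ((-1.5)·(-0.5) + (-1.5)·(-0.5) + (-2.5)·(0.5) + (3.5)·(-0.5) + (3.5)·(3.5) + (-1.5)·(-2.5)) / 5 = 14.5/5 = 2.9
  s[X_2,X_2] = ((-0.5)·(-0.5) + (-0.5)·(-0.5) + (0.5)·(0.5) + (-0.5)·(-0.5) + (3.5)·(3.5) + (-2.5)·(-2.5)) / 5 = 19.5/5 = 3.9
  Sample standard deviations s_i = √(s[i,i]):
  s(X_1) = √(7.5) = 2.7386
  s(X_2) = √(3.9) = 1.9748

Step 3 — r_{ij} = s_{ij} / (s_i · s_j):
  r[X_1,X_1] = 1 (diagonal).
  r[X_1,X_2] = 2.9 / (2.7386 · 1.9748) = 2.9 / 5.4083 = 0.5362
  r[X_2,X_2] = 1 (diagonal).

R is symmetric with unit diagonal. Assembling:

R = [[1, 0.5362],
 [0.5362, 1]]


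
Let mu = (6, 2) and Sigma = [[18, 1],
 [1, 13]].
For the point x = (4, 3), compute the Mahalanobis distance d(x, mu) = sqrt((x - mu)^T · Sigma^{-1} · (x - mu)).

Step 1 — centre the observation: (x - mu) = (-2, 1).

Step 2 — invert Sigma. det(Sigma) = 18·13 - (1)² = 233.
  Sigma^{-1} = (1/det) · [[d, -b], [-b, a]] = [[0.0558, -0.0043],
 [-0.0043, 0.0773]].

Step 3 — form the quadratic (x - mu)^T · Sigma^{-1} · (x - mu):
  Sigma^{-1} · (x - mu) = (-0.1159, 0.0858).
  (x - mu)^T · [Sigma^{-1} · (x - mu)] = (-2)·(-0.1159) + (1)·(0.0858) = 0.3176.

Step 4 — take square root: d = √(0.3176) ≈ 0.5636.

d(x, mu) = √(0.3176) ≈ 0.5636


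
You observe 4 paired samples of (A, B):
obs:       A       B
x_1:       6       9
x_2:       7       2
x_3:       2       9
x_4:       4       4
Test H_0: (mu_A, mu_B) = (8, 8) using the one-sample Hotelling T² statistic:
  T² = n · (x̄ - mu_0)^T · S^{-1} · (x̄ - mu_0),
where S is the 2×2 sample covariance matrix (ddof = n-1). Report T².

Step 1 — sample mean vector:
  mean(A) = (6 + 7 + 2 + 4) / 4 = 19/4 = 4.75
  mean(B) = (9 + 2 + 9 + 4) / 4 = 24/4 = 6
  x̄ = (4.75, 6),  deviation x̄ - mu_0 = (4.75, 6) - (8, 8) = (-3.25, -2).

Step 2 — sample covariance matrix, S[i,j] = (1/(n-1)) · Σ_k (x_{k,i} - mean_i) · (x_{k,j} - mean_j), divisor n-1 = 3:
  S[A,A] = ((1.25)·(1.25) + (2.25)·(2.25) + (-2.75)·(-2.75) + (-0.75)·(-0.75)) / 3 = 14.75/3 = 4.9167
  S[A,B] = ((1.25)·(3) + (2.25)·(-4) + (-2.75)·(3) + (-0.75)·(-2)) / 3 = -12/3 = -4
  S[B,B] = ((3)·(3) + (-4)·(-4) + (3)·(3) + (-2)·(-2)) / 3 = 38/3 = 12.6667
  S = [[4.9167, -4],
 [-4, 12.6667]].

Step 3 — invert S. det(S) = 4.9167·12.6667 - (-4)² = 46.2778.
  S^{-1} = (1/det) · [[d, -b], [-b, a]] = [[0.2737, 0.0864],
 [0.0864, 0.1062]].

Step 4 — quadratic form (x̄ - mu_0)^T · S^{-1} · (x̄ - mu_0):
  S^{-1} · (x̄ - mu_0) = (-1.0624, -0.4934),
  (x̄ - mu_0)^T · [...] = (-3.25)·(-1.0624) + (-2)·(-0.4934) = 4.4397.

Step 5 — scale by n: T² = 4 · 4.4397 = 17.7587.

T² ≈ 17.7587


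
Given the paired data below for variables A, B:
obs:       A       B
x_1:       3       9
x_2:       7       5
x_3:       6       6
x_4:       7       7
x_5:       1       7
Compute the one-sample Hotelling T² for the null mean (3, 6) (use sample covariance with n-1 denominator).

Step 1 — sample mean vector:
  mean(A) = (3 + 7 + 6 + 7 + 1) / 5 = 24/5 = 4.8
  mean(B) = (9 + 5 + 6 + 7 + 7) / 5 = 34/5 = 6.8
  x̄ = (4.8, 6.8),  deviation x̄ - mu_0 = (4.8, 6.8) - (3, 6) = (1.8, 0.8).

Step 2 — sample covariance matrix, S[i,j] = (1/(n-1)) · Σ_k (x_{k,i} - mean_i) · (x_{k,j} - mean_j), divisor n-1 = 4:
  S[A,A] = ((-1.8)·(-1.8) + (2.2)·(2.2) + (1.2)·(1.2) + (2.2)·(2.2) + (-3.8)·(-3.8)) / 4 = 28.8/4 = 7.2
  S[A,B] = ((-1.8)·(2.2) + (2.2)·(-1.8) + (1.2)·(-0.8) + (2.2)·(0.2) + (-3.8)·(0.2)) / 4 = -9.2/4 = -2.3
  S[B,B] = ((2.2)·(2.2) + (-1.8)·(-1.8) + (-0.8)·(-0.8) + (0.2)·(0.2) + (0.2)·(0.2)) / 4 = 8.8/4 = 2.2
  S = [[7.2, -2.3],
 [-2.3, 2.2]].

Step 3 — invert S. det(S) = 7.2·2.2 - (-2.3)² = 10.55.
  S^{-1} = (1/det) · [[d, -b], [-b, a]] = [[0.2085, 0.218],
 [0.218, 0.6825]].

Step 4 — quadratic form (x̄ - mu_0)^T · S^{-1} · (x̄ - mu_0):
  S^{-1} · (x̄ - mu_0) = (0.5498, 0.9384),
  (x̄ - mu_0)^T · [...] = (1.8)·(0.5498) + (0.8)·(0.9384) = 1.7403.

Step 5 — scale by n: T² = 5 · 1.7403 = 8.7014.

T² ≈ 8.7014


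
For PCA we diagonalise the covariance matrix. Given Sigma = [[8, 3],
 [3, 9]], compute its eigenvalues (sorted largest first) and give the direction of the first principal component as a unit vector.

Step 1 — characteristic polynomial of 2×2 Sigma:
  det(Sigma - λI) = λ² - trace · λ + det = 0.
  trace = 8 + 9 = 17, det = 8·9 - (3)² = 63.
Step 2 — discriminant:
  Δ = trace² - 4·det = 289 - 252 = 37.
Step 3 — eigenvalues:
  λ = (trace ± √Δ)/2 = (17 ± 6.0828)/2,
  λ_1 = 11.5414,  λ_2 = 5.4586.

Step 4 — unit eigenvector for λ_1: solve (Sigma - λ_1 I)v = 0. First row:
  (8 - 11.5414)·v_x + (3)·v_y = 0, i.e. (-3.5414)·v_x + (3)·v_y = 0,
  so v ∝ (b, λ_1 - a) = (3, 3.5414) = u.
  ||u|| = √((3)² + (3.5414)²) = √(21.5414) ≈ 4.6413,
  v_1 = u/||u|| ≈ (0.6464, 0.763) (||v_1|| = 1).

λ_1 = 11.5414,  λ_2 = 5.4586;  v_1 ≈ (0.6464, 0.763)


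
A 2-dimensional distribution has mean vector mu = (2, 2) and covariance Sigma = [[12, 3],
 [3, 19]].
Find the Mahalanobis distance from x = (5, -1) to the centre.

Step 1 — centre the observation: (x - mu) = (3, -3).

Step 2 — invert Sigma. det(Sigma) = 12·19 - (3)² = 219.
  Sigma^{-1} = (1/det) · [[d, -b], [-b, a]] = [[0.0868, -0.0137],
 [-0.0137, 0.0548]].

Step 3 — form the quadratic (x - mu)^T · Sigma^{-1} · (x - mu):
  Sigma^{-1} · (x - mu) = (0.3014, -0.2055).
  (x - mu)^T · [Sigma^{-1} · (x - mu)] = (3)·(0.3014) + (-3)·(-0.2055) = 1.5205.

Step 4 — take square root: d = √(1.5205) ≈ 1.2331.

d(x, mu) = √(1.5205) ≈ 1.2331


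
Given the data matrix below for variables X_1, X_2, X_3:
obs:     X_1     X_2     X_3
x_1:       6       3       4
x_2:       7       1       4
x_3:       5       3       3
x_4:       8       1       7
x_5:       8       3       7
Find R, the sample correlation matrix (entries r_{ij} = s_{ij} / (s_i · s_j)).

Step 1 — column means:
  mean(X_1) = (6 + 7 + 5 + 8 + 8) / 5 = 34/5 = 6.8
  mean(X_2) = (3 + 1 + 3 + 1 + 3) / 5 = 11/5 = 2.2
  mean(X_3) = (4 + 4 + 3 + 7 + 7) / 5 = 25/5 = 5

Step 2 — sample variances and covariances s[i,j] = (1/(n-1)) · Σ_k (x_{k,i} - mean_i) · (x_{k,j} - mean_j), with n-1 = 4:
  s[X_1,X_1] = ((-0.8)·(-0.8) + (0.2)·(0.2) + (-1.8)·(-1.8) + (1.2)·(1.2) + (1.2)·(1.2)) / 4 = 6.8/4 = 1.7
  s[X_1,X_2] = ((-0.8)·(0.8) + (0.2)·(-1.2) + (-1.8)·(0.8) + (1.2)·(-1.2) + (1.2)·(0.8)) / 4 = -2.8/4 = -0.7
  s[X_1,X_3] = ((-0.8)·(-1) + (0.2)·(-1) + (-1.8)·(-2) + (1.2)·(2) + (1.2)·(2)) / 4 = 9/4 = 2.25
  s[X_2,X_2] = ((0.8)·(0.8) + (-1.2)·(-1.2) + (0.8)·(0.8) + (-1.2)·(-1.2) + (0.8)·(0.8)) / 4 = 4.8/4 = 1.2
  s[X_2,X_3] = ((0.8)·(-1) + (-1.2)·(-1) + (0.8)·(-2) + (-1.2)·(2) + (0.8)·(2)) / 4 = -2/4 = -0.5
  s[X_3,X_3] = ((-1)·(-1) + (-1)·(-1) + (-2)·(-2) + (2)·(2) + (2)·(2)) / 4 = 14/4 = 3.5
  Sample standard deviations s_i = √(s[i,i]):
  s(X_1) = √(1.7) = 1.3038
  s(X_2) = √(1.2) = 1.0954
  s(X_3) = √(3.5) = 1.8708

Step 3 — r_{ij} = s_{ij} / (s_i · s_j):
  r[X_1,X_1] = 1 (diagonal).
  r[X_1,X_2] = -0.7 / (1.3038 · 1.0954) = -0.7 / 1.4283 = -0.4901
  r[X_1,X_3] = 2.25 / (1.3038 · 1.8708) = 2.25 / 2.4393 = 0.9224
  r[X_2,X_2] = 1 (diagonal).
  r[X_2,X_3] = -0.5 / (1.0954 · 1.8708) = -0.5 / 2.0494 = -0.244
  r[X_3,X_3] = 1 (diagonal).

R is symmetric with unit diagonal. Assembling:

R = [[1, -0.4901, 0.9224],
 [-0.4901, 1, -0.244],
 [0.9224, -0.244, 1]]


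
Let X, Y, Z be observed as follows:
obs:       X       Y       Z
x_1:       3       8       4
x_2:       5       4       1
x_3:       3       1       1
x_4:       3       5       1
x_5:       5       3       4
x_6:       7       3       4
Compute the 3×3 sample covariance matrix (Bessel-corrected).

Step 1 — column means:
  mean(X) = (3 + 5 + 3 + 3 + 5 + 7) / 6 = 26/6 = 4.3333
  mean(Y) = (8 + 4 + 1 + 5 + 3 + 3) / 6 = 24/6 = 4
  mean(Z) = (4 + 1 + 1 + 1 + 4 + 4) / 6 = 15/6 = 2.5

Step 2 — sample covariance S[i,j] = (1/(n-1)) · Σ_k (x_{k,i} - mean_i) · (x_{k,j} - mean_j), with n-1 = 5.
  S[X,X] = ((-1.3333)·(-1.3333) + (0.6667)·(0.6667) + (-1.3333)·(-1.3333) + (-1.3333)·(-1.3333) + (0.6667)·(0.6667) + (2.6667)·(2.6667)) / 5 = 13.3333/5 = 2.6667
  S[X,Y] = ((-1.3333)·(4) + (0.6667)·(0) + (-1.3333)·(-3) + (-1.3333)·(1) + (0.6667)·(-1) + (2.6667)·(-1)) / 5 = -6/5 = -1.2
  S[X,Z] = ((-1.3333)·(1.5) + (0.6667)·(-1.5) + (-1.3333)·(-1.5) + (-1.3333)·(-1.5) + (0.6667)·(1.5) + (2.6667)·(1.5)) / 5 = 6/5 = 1.2
  S[Y,Y] = ((4)·(4) + (0)·(0) + (-3)·(-3) + (1)·(1) + (-1)·(-1) + (-1)·(-1)) / 5 = 28/5 = 5.6
  S[Y,Z] = ((4)·(1.5) + (0)·(-1.5) + (-3)·(-1.5) + (1)·(-1.5) + (-1)·(1.5) + (-1)·(1.5)) / 5 = 6/5 = 1.2
  S[Z,Z] = ((1.5)·(1.5) + (-1.5)·(-1.5) + (-1.5)·(-1.5) + (-1.5)·(-1.5) + (1.5)·(1.5) + (1.5)·(1.5)) / 5 = 13.5/5 = 2.7

S is symmetric (S[j,i] = S[i,j]). Assembling:

S = [[2.6667, -1.2, 1.2],
 [-1.2, 5.6, 1.2],
 [1.2, 1.2, 2.7]]


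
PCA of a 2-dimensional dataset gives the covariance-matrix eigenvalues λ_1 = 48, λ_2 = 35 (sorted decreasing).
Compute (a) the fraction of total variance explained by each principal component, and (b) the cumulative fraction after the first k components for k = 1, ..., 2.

Step 1 — total variance = trace(Sigma) = Σ λ_i = 48 + 35 = 83.

Step 2 — fraction explained by component i = λ_i / Σ λ:
  PC1: 48/83 = 0.5783
  PC2: 35/83 = 0.4217

Step 3 — cumulative fraction after k components = (λ_1 + ... + λ_k) / Σ λ:
  k = 1: 48/83 = 0.5783
  k = 2: (48 + 35)/83 = 83/83 = 1

Summary (fraction, with percent):

explained: PC1 0.5783 (57.83%), PC2 0.4217 (42.17%);  cumulative: 0.5783, 1


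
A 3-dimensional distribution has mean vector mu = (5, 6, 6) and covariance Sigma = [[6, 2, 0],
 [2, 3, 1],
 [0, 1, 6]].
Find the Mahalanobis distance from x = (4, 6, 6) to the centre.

Step 1 — centre the observation: (x - mu) = (-1, 0, 0).

Step 2 — invert Sigma (cofactor / det for 3×3, or solve directly):
  Sigma^{-1} = [[0.2179, -0.1538, 0.0256],
 [-0.1538, 0.4615, -0.0769],
 [0.0256, -0.0769, 0.1795]].

Step 3 — form the quadratic (x - mu)^T · Sigma^{-1} · (x - mu):
  Sigma^{-1} · (x - mu) = (-0.2179, 0.1538, -0.0256).
  (x - mu)^T · [Sigma^{-1} · (x - mu)] = (-1)·(-0.2179) + (0)·(0.1538) + (0)·(-0.0256) = 0.2179.

Step 4 — take square root: d = √(0.2179) ≈ 0.4668.

d(x, mu) = √(0.2179) ≈ 0.4668


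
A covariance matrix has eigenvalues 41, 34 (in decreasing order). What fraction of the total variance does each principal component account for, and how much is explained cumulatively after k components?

Step 1 — total variance = trace(Sigma) = Σ λ_i = 41 + 34 = 75.

Step 2 — fraction explained by component i = λ_i / Σ λ:
  PC1: 41/75 = 0.5467
  PC2: 34/75 = 0.4533

Step 3 — cumulative fraction after k components = (λ_1 + ... + λ_k) / Σ λ:
  k = 1: 41/75 = 0.5467
  k = 2: (41 + 34)/75 = 75/75 = 1

Summary (fraction, with percent):

explained: PC1 0.5467 (54.67%), PC2 0.4533 (45.33%);  cumulative: 0.5467, 1


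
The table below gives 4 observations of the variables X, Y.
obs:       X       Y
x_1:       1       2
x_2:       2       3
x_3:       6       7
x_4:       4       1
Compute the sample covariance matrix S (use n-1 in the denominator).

Step 1 — column means:
  mean(X) = (1 + 2 + 6 + 4) / 4 = 13/4 = 3.25
  mean(Y) = (2 + 3 + 7 + 1) / 4 = 13/4 = 3.25

Step 2 — sample covariance S[i,j] = (1/(n-1)) · Σ_k (x_{k,i} - mean_i) · (x_{k,j} - mean_j), with n-1 = 3.
  S[X,X] = ((-2.25)·(-2.25) + (-1.25)·(-1.25) + (2.75)·(2.75) + (0.75)·(0.75)) / 3 = 14.75/3 = 4.9167
  S[X,Y] = ((-2.25)·(-1.25) + (-1.25)·(-0.25) + (2.75)·(3.75) + (0.75)·(-2.25)) / 3 = 11.75/3 = 3.9167
  S[Y,Y] = ((-1.25)·(-1.25) + (-0.25)·(-0.25) + (3.75)·(3.75) + (-2.25)·(-2.25)) / 3 = 20.75/3 = 6.9167

S is symmetric (S[j,i] = S[i,j]). Assembling:

S = [[4.9167, 3.9167],
 [3.9167, 6.9167]]


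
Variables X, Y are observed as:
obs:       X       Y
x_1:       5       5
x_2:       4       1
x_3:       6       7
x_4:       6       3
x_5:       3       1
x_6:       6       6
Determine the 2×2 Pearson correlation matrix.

Step 1 — column means:
  mean(X) = (5 + 4 + 6 + 6 + 3 + 6) / 6 = 30/6 = 5
  mean(Y) = (5 + 1 + 7 + 3 + 1 + 6) / 6 = 23/6 = 3.8333

Step 2 — sample variances and covariances s[i,j] = (1/(n-1)) · Σ_k (x_{k,i} - mean_i) · (x_{k,j} - mean_j), with n-1 = 5:
  s[X,X] = ((0)·(0) + (-1)·(-1) + (1)·(1) + (1)·(1) + (-2)·(-2) + (1)·(1)) / 5 = 8/5 = 1.6
  s[X,Y] = ((0)·(1.1667) + (-1)·(-2.8333) + (1)·(3.1667) + (1)·(-0.8333) + (-2)·(-2.8333) + (1)·(2.1667)) / 5 = 13/5 = 2.6
  s[Y,Y] = ((1.1667)·(1.1667) + (-2.8333)·(-2.8333) + (3.1667)·(3.1667) + (-0.8333)·(-0.8333) + (-2.8333)·(-2.8333) + (2.1667)·(2.1667)) / 5 = 32.8333/5 = 6.5667
  Sample standard deviations s_i = √(s[i,i]):
  s(X) = √(1.6) = 1.2649
  s(Y) = √(6.5667) = 2.5626

Step 3 — r_{ij} = s_{ij} / (s_i · s_j):
  r[X,X] = 1 (diagonal).
  r[X,Y] = 2.6 / (1.2649 · 2.5626) = 2.6 / 3.2414 = 0.8021
  r[Y,Y] = 1 (diagonal).

R is symmetric with unit diagonal. Assembling:

R = [[1, 0.8021],
 [0.8021, 1]]


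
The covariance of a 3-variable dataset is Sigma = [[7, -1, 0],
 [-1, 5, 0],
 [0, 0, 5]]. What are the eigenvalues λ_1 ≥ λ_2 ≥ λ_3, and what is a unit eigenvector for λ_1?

Step 1 — characteristic polynomial p(λ) = det(λI - Sigma) = λ³ - tr·λ² + c_1·λ - det, where tr = trace, c_1 = sum of the principal 2×2 minors, det = det(Sigma):
  tr = 7 + 5 + 5 = 17,
  c_1 = (7·5 - (-1)²) + (7·5 - (0)²) + (5·5 - (0)²) = 34 + 35 + 25 = 94,
  det = 7·(5·5 - (0)²) - (-1)·((-1)·5 - (0)·(0)) + (0)·((-1)·(0) - 5·(0)) = 7·(25) - (-1)·(-5) + (0)·(0) = 170.
  So p(λ) = λ³ - 17λ² + 94λ - 170.
Step 2 — look for an integer root (rational root theorem: any rational root is an integer divisor of 170). Testing λ = 5:
  p(5) = 125 - 425 + 470 - 170 = 0  ✓
  Dividing out (λ - 5): p(λ) = (λ - 5)(λ² - 12λ + 34).
Step 3 — remaining eigenvalues from the quadratic λ² - 12λ + 34 = 0:
  Δ = 12² - 4·34 = 144 - 136 = 8,  λ = (12 ± √8)/2 = (12 ± 2.8284)/2 ≈ 7.4142 or 4.5858.
  Sorted: λ_1 = 7.4142,  λ_2 = 5,  λ_3 = 4.5858  (check: sum = 17 = tr ✓).

Step 4 — unit eigenvector for λ_1 ≈ 7.4142: v spans the null space of (Sigma - λ_1 I), whose rows are
  r_1 = (-0.4142, -1, 0),  r_2 = (-1, -2.4142, 0),  r_3 = (0, 0, -2.4142).
  v is orthogonal to every row, so take v ∝ r_1 × r_3 = ((-1)·(-2.4142) - (0)·(0), (0)·(0) - (-0.4142)·(-2.4142), (-0.4142)·(0) - (-1)·(0)) ≈ (2.4142, -1, 0).
  Let u = (2.4142, -1, 0).
  ||u|| = √((2.4142)² + (-1)² + (0)²) = √(6.8284) ≈ 2.6131,  v_1 = u/||u|| ≈ (0.9239, -0.3827, 0) (||v_1|| = 1).

λ_1 = 7.4142,  λ_2 = 5,  λ_3 = 4.5858;  v_1 ≈ (0.9239, -0.3827, 0)


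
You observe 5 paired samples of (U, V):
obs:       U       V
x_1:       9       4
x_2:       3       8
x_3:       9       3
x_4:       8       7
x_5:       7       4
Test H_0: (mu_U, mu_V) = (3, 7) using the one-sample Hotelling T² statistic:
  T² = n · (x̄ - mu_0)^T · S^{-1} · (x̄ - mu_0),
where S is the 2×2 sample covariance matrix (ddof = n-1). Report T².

Step 1 — sample mean vector:
  mean(U) = (9 + 3 + 9 + 8 + 7) / 5 = 36/5 = 7.2
  mean(V) = (4 + 8 + 3 + 7 + 4) / 5 = 26/5 = 5.2
  x̄ = (7.2, 5.2),  deviation x̄ - mu_0 = (7.2, 5.2) - (3, 7) = (4.2, -1.8).

Step 2 — sample covariance matrix, S[i,j] = (1/(n-1)) · Σ_k (x_{k,i} - mean_i) · (x_{k,j} - mean_j), divisor n-1 = 4:
  S[U,U] = ((1.8)·(1.8) + (-4.2)·(-4.2) + (1.8)·(1.8) + (0.8)·(0.8) + (-0.2)·(-0.2)) / 4 = 24.8/4 = 6.2
  S[U,V] = ((1.8)·(-1.2) + (-4.2)·(2.8) + (1.8)·(-2.2) + (0.8)·(1.8) + (-0.2)·(-1.2)) / 4 = -16.2/4 = -4.05
  S[V,V] = ((-1.2)·(-1.2) + (2.8)·(2.8) + (-2.2)·(-2.2) + (1.8)·(1.8) + (-1.2)·(-1.2)) / 4 = 18.8/4 = 4.7
  S = [[6.2, -4.05],
 [-4.05, 4.7]].

Step 3 — invert S. det(S) = 6.2·4.7 - (-4.05)² = 12.7375.
  S^{-1} = (1/det) · [[d, -b], [-b, a]] = [[0.369, 0.318],
 [0.318, 0.4868]].

Step 4 — quadratic form (x̄ - mu_0)^T · S^{-1} · (x̄ - mu_0):
  S^{-1} · (x̄ - mu_0) = (0.9774, 0.4593),
  (x̄ - mu_0)^T · [...] = (4.2)·(0.9774) + (-1.8)·(0.4593) = 3.2785.

Step 5 — scale by n: T² = 5 · 3.2785 = 16.3925.

T² ≈ 16.3925


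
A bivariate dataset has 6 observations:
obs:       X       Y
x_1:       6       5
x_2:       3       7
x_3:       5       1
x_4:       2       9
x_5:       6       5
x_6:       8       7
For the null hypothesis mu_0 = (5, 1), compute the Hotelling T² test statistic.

Step 1 — sample mean vector:
  mean(X) = (6 + 3 + 5 + 2 + 6 + 8) / 6 = 30/6 = 5
  mean(Y) = (5 + 7 + 1 + 9 + 5 + 7) / 6 = 34/6 = 5.6667
  x̄ = (5, 5.6667),  deviation x̄ - mu_0 = (5, 5.6667) - (5, 1) = (0, 4.6667).

Step 2 — sample covariance matrix, S[i,j] = (1/(n-1)) · Σ_k (x_{k,i} - mean_i) · (x_{k,j} - mean_j), divisor n-1 = 5:
  S[X,X] = ((1)·(1) + (-2)·(-2) + (0)·(0) + (-3)·(-3) + (1)·(1) + (3)·(3)) / 5 = 24/5 = 4.8
  S[X,Y] = ((1)·(-0.6667) + (-2)·(1.3333) + (0)·(-4.6667) + (-3)·(3.3333) + (1)·(-0.6667) + (3)·(1.3333)) / 5 = -10/5 = -2
  S[Y,Y] = ((-0.6667)·(-0.6667) + (1.3333)·(1.3333) + (-4.6667)·(-4.6667) + (3.3333)·(3.3333) + (-0.6667)·(-0.6667) + (1.3333)·(1.3333)) / 5 = 37.3333/5 = 7.4667
  S = [[4.8, -2],
 [-2, 7.4667]].

Step 3 — invert S. det(S) = 4.8·7.4667 - (-2)² = 31.84.
  S^{-1} = (1/det) · [[d, -b], [-b, a]] = [[0.2345, 0.0628],
 [0.0628, 0.1508]].

Step 4 — quadratic form (x̄ - mu_0)^T · S^{-1} · (x̄ - mu_0):
  S^{-1} · (x̄ - mu_0) = (0.2931, 0.7035),
  (x̄ - mu_0)^T · [...] = (0)·(0.2931) + (4.6667)·(0.7035) = 3.2831.

Step 5 — scale by n: T² = 6 · 3.2831 = 19.6985.

T² ≈ 19.6985
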